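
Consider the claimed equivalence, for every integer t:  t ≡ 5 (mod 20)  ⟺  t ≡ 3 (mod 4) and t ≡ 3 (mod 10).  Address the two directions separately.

Forward direction. This fails: t = 5 gives 5 ≡ 5 (mod 20) but 5 ≡ 1 (mod 4), so the conjunction on the right does not hold.

Converse. This fails: t = 3 satisfies both congruences on the right (3 ≡ 3 mod 4 and 3 ≡ 3 mod 10) yet 3 ≡ 3 (mod 20), not 5.

Neither direction holds.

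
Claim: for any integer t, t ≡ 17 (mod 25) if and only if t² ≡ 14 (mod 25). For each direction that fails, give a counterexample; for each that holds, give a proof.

(⇒) Suppose t ≡ 17 (mod 25). Write t = 25j + 17. Then (25j + 17)² = 625j² + 850j + 289 = 25(25j² + 34j + 11) + 14, so t² ≡ 14 (mod 25).

(⇐) This fails: take t = 8. Then 8² = 64 ≡ 14 (mod 25), yet 8 ≡ 8 (mod 25), not 17.

Not equivalent: only (⇒) holds.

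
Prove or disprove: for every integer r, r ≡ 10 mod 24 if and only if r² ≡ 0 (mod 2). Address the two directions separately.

(⟸) This fails: take r = 0. Then 0² = 0 ≡ 0 (mod 2), yet 0 ≡ 0 (mod 24), not 10.

(⟹) Suppose r ≡ 10 (mod 24). Then r² ≡ 10² = 100 (mod 24), and since 2 ∣ 24, also r² ≡ 0 (mod 2).

Not equivalent: only (⇒) holds.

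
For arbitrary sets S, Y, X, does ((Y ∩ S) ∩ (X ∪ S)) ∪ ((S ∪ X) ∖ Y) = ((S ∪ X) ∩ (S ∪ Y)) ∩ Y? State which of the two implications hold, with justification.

Forward inclusion. This inclusion fails. Take S = {1}, Y = ∅, X = ∅; then 1 ∈ ((Y ∩ S) ∩ (X ∪ S)) ∪ ((S ∪ X) ∖ Y) but 1 ∉ ((S ∪ X) ∩ (S ∪ Y)) ∩ Y.

Reverse inclusion. This inclusion fails. Take S = ∅, Y = {1}, X = {1}; then 1 ∈ ((S ∪ X) ∩ (S ∪ Y)) ∩ Y but 1 ∉ ((Y ∩ S) ∩ (X ∪ S)) ∪ ((S ∪ X) ∖ Y).

Both inclusions fail.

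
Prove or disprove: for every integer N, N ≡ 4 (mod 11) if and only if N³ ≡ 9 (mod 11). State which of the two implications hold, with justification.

Forward direction. Suppose N ≡ 4 (mod 11). Write N = 11j + 4. Then (11j + 4)³ = 1331j³ + 1452j² + 528j + 64 = 11(121j³ + 132j² + 48j + 5) + 9, so N³ ≡ 9 (mod 11).

Converse. Suppose N³ ≡ 9 (mod 11). The only residue r in {0, …, 10} with r³ ≡ 9 (mod 11) is r = 4, so N ≡ 4 (mod 11).

Both implications hold.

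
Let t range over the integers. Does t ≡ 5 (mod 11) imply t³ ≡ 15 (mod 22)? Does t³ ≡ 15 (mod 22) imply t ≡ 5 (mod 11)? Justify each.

Only the reverse direction holds.

Forward direction. This fails: take t = 16. Then 16 ≡ 5 (mod 11), but 16³ = 4096 ≡ 4 (mod 22), not 15.

Converse. The residues r modulo 22 with r³ ≡ 15 (mod 22) are exactly {5}, and each is ≡ 5 (mod 11).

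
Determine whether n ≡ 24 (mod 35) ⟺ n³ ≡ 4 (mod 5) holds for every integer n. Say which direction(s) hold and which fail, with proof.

(⇒) holds; (⇐) fails.

(→) Suppose n ≡ 24 (mod 35). Then n³ ≡ 24³ = 13824 (mod 35), and since 5 ∣ 35, also n³ ≡ 4 (mod 5).

(←) This fails: take n = 4. Then 4³ = 64 ≡ 4 (mod 5), yet 4 ≡ 4 (mod 35), not 24.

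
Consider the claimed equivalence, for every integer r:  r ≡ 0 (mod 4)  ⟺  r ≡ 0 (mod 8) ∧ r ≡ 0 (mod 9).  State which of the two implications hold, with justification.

Forward direction. This fails: r = 32 gives 32 ≡ 0 (mod 4) but 32 ≡ 5 (mod 9), so the conjunction on the right does not hold.

Converse. If r ≡ 0 (mod 8) and r ≡ 0 (mod 9), then by the Chinese remainder theorem r ≡ 0 (mod 72). Since 0 ≡ 0 (mod 4) and 4 ∣ 72, we get r ≡ 0 (mod 4).

Only the converse holds.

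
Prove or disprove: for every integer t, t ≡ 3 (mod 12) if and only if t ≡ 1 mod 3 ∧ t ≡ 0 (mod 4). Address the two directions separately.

(⟹) This fails: t = 3 gives 3 ≡ 3 (mod 12) but 3 ≡ 0 (mod 3), so the conjunction on the right does not hold.

(⟸) This fails: t = 4 satisfies both congruences on the right (4 ≡ 1 mod 3 and 4 ≡ 0 mod 4) yet 4 ≡ 4 (mod 12), not 3.

Neither implication holds.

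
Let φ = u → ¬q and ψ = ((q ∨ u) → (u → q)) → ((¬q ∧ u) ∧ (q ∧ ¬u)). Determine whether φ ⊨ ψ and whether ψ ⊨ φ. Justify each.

(→) This fails. Under q = F, u = F, the left side is true but the right side is false.

(←) Assume the antecedent. If q is true, the antecedent cannot hold. If q is false, u → ¬q reduces to true regardless of the other variables. Either way u → ¬q holds.

The forward direction fails; the converse holds.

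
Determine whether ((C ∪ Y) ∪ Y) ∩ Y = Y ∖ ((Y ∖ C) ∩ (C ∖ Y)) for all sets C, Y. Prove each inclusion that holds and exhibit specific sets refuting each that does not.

(⊇) Let x ∈ Y ∖ ((Y ∖ C) ∩ (C ∖ Y)). Then either x ∈ Y and x ∉ C; or x ∈ C ∩ Y. In each case x ∈ ((C ∪ Y) ∪ Y) ∩ Y, so Y ∖ ((Y ∖ C) ∩ (C ∖ Y)) ⊆ ((C ∪ Y) ∪ Y) ∩ Y.

(⊆) Let x ∈ ((C ∪ Y) ∪ Y) ∩ Y. Then either x ∈ Y and x ∉ C; or x ∈ C ∩ Y. In each case x ∈ Y ∖ ((Y ∖ C) ∩ (C ∖ Y)), so ((C ∪ Y) ∪ Y) ∩ Y ⊆ Y ∖ ((Y ∖ C) ∩ (C ∖ Y)).

Both inclusions hold; the sets are equal.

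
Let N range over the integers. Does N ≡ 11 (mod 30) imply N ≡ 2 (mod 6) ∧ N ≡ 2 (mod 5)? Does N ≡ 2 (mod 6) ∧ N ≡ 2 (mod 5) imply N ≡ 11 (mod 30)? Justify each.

Neither direction holds.

(⟹) This fails: N = 11 gives 11 ≡ 11 (mod 30) but 11 ≡ 5 (mod 6), so the conjunction on the right does not hold.

(⟸) This fails: N = 2 satisfies both congruences on the right (2 ≡ 2 mod 6 and 2 ≡ 2 mod 5) yet 2 ≡ 2 (mod 30), not 11.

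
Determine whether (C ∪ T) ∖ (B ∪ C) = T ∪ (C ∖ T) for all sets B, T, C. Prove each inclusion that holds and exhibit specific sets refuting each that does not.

Forward inclusion. Let x ∈ (C ∪ T) ∖ (B ∪ C). Then x ∈ T and x ∉ B, C, from which x ∈ T ∪ (C ∖ T).

Reverse inclusion. This inclusion fails. Take B = {1}, T = {1}, C = ∅; then 1 ∈ T ∪ (C ∖ T) but 1 ∉ (C ∪ T) ∖ (B ∪ C).

Only the forward inclusion holds.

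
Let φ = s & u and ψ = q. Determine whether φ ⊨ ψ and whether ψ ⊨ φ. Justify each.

Forward direction. This fails. Under q = F, u = T, s = T, the left side is true but the right side is false.

Converse. This fails. Under q = T, u = F, s = F, the left side is false but the right side is true.

Neither direction holds.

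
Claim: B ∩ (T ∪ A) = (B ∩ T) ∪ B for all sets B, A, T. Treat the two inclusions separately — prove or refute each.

The sets are not equal: only the forward inclusion holds.

Forward inclusion. Let x ∈ B ∩ (T ∪ A). Then either x ∈ B ∩ A and x ∉ T; or x ∈ B ∩ T and x ∉ A; or x ∈ B ∩ A ∩ T. In each case x ∈ (B ∩ T) ∪ B, so B ∩ (T ∪ A) ⊆ (B ∩ T) ∪ B.

Reverse inclusion. This inclusion fails. Take B = {1}, A = ∅, T = ∅; then 1 ∈ (B ∩ T) ∪ B but 1 ∉ B ∩ (T ∪ A).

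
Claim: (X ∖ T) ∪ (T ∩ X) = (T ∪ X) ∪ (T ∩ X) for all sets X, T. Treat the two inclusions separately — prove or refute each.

The sets are not equal: only the forward inclusion holds.

(⊇) This inclusion fails. Take X = ∅, T = {1}; then 1 ∈ (T ∪ X) ∪ (T ∩ X) but 1 ∉ (X ∖ T) ∪ (T ∩ X).

(⊆) Let x ∈ (X ∖ T) ∪ (T ∩ X). Then either x ∈ X and x ∉ T; or x ∈ X ∩ T. In each case x ∈ (T ∪ X) ∪ (T ∩ X), so (X ∖ T) ∪ (T ∩ X) ⊆ (T ∪ X) ∪ (T ∩ X).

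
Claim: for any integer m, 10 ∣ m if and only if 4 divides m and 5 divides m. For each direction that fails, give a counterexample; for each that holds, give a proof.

Not equivalent: only (⇐) holds.

Forward direction. This fails: take m = 10. Certainly 10 ∣ 10, but 4 ∤ 10.

Converse. Suppose 4 ∣ m and 5 ∣ m. Any common multiple of 4 and 5 is a multiple of their lcm; here gcd(4, 5) = 1, so lcm(4, 5) = 4·5 = 20, so 20 ∣ m. Since 10 ∣ 20, it follows that 10 ∣ m.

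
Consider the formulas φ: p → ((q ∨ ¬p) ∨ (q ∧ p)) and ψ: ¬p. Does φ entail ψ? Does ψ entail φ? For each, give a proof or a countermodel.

(⟹) This fails. Under p = T, q = T, the left side is true but the right side is false.

(⟸) Assume the antecedent. If p is true, the antecedent cannot hold. If p is false, p → ((q ∨ ¬p) ∨ (q ∧ p)) reduces to true regardless of the other variables. Either way p → ((q ∨ ¬p) ∨ (q ∧ p)) holds.

Not equivalent: only (⇐) holds.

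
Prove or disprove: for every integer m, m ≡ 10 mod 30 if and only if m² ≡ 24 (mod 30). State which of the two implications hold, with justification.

(→) This fails: take m = 10. Then 10 ≡ 10 (mod 30), but 10² = 100 ≡ 10 (mod 30), not 24.

(←) This fails: take m = 12. Then 12² = 144 ≡ 24 (mod 30), yet 12 ≡ 12 (mod 30), not 10.

Both directions fail.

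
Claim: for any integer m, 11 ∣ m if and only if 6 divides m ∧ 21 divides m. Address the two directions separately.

Both directions fail.

(→) This fails: take m = 11. Certainly 11 ∣ 11, but 6 ∤ 11.

(←) This fails: take m = 42. Both 6 ∣ 42 and 21 ∣ 42, yet 42 is not a multiple of 11 (since 42 = 3·11 + 9), so 11 ∤ 42.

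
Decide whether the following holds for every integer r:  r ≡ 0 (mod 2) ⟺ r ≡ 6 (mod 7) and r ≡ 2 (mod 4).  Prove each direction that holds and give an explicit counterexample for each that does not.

(→) This fails: r = 0 gives 0 ≡ 0 (mod 2) but 0 ≡ 0 (mod 7), so the conjunction on the right does not hold.

(←) Conversely, if r ≡ 6 (mod 7) and r ≡ 2 (mod 4), then by the Chinese remainder theorem r ≡ 6 (mod 28). Since 6 ≡ 0 (mod 2) and 2 ∣ 28, we get r ≡ 0 (mod 2).

The forward direction fails; the converse holds.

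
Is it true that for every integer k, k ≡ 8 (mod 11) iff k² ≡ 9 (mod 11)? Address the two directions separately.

Forward direction. Suppose k ≡ 8 (mod 11). Write k = 11j + 8. Then (11j + 8)² = 121j² + 176j + 64 = 11(11j² + 16j + 5) + 9, so k² ≡ 9 (mod 11).

Converse. This fails: take k = 3. Then 3² = 9 ≡ 9 (mod 11), yet 3 ≡ 3 (mod 11), not 8.

Not equivalent: only (⇒) holds.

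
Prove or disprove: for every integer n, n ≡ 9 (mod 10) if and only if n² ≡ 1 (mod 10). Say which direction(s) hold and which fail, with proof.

[⇒] Suppose n ≡ 9 (mod 10). Write n = 10j + 9. Then (10j + 9)² = 100j² + 180j + 81 = 10(10j² + 18j + 8) + 1, so n² ≡ 1 (mod 10).

[⇐] This fails: take n = 1. Then 1² = 1 ≡ 1 (mod 10), yet 1 ≡ 1 (mod 10), not 9.

Only the forward direction holds.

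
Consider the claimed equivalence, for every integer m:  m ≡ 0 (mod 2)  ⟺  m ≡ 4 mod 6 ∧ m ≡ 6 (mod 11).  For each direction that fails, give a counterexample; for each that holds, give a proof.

(⇐) If m ≡ 4 (mod 6) and m ≡ 6 (mod 11), then by the Chinese remainder theorem m ≡ 28 (mod 66). Since 28 ≡ 0 (mod 2) and 2 ∣ 66, we get m ≡ 0 (mod 2).

(⇒) This fails: m = 0 gives 0 ≡ 0 (mod 2) but 0 ≡ 0 (mod 6), so the conjunction on the right does not hold.

Only the reverse direction holds.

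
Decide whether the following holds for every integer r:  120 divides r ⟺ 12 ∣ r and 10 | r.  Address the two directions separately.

Forward direction. If 120 ∣ r, write r = 120q. Since 120 = 10·12, r = 12·(10q), so 12 ∣ r; and since 120 = 12·10, r = 10·(12q), so 10 ∣ r.

Converse. This fails: take r = 60. Both 12 ∣ 60 and 10 ∣ 60, yet 60 is not a multiple of 120 (since 60 = 0·120 + 60), so 120 ∤ 60.

(⇒) holds; (⇐) fails.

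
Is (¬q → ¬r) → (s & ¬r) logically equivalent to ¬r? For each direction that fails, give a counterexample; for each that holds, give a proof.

(⇒) fails and (⇐) fails.

(⟹) This fails. Under s = F, r = T, q = F, the left side is true but the right side is false.

(⟸) This fails. Under s = F, r = F, q = F, the left side is false but the right side is true.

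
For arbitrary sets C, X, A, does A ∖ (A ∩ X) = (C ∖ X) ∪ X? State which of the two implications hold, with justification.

(⊆) This inclusion fails. Take C = ∅, X = ∅, A = {1}; then 1 ∈ A ∖ (A ∩ X) but 1 ∉ (C ∖ X) ∪ X.

(⊇) This inclusion fails. Take C = {1}, X = ∅, A = ∅; then 1 ∈ (C ∖ X) ∪ X but 1 ∉ A ∖ (A ∩ X).

Neither inclusion holds.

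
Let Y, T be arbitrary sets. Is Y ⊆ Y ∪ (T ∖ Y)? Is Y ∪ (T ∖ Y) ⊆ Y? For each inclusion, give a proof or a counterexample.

The sets are not equal: only the forward inclusion holds.

(⊇) This inclusion fails. Take Y = ∅, T = {1}; then 1 ∈ Y ∪ (T ∖ Y) but 1 ∉ Y.

(⊆) Let x ∈ Y. Then either x ∈ Y and x ∉ T; or x ∈ Y ∩ T. In each case x ∈ Y ∪ (T ∖ Y), so Y ⊆ Y ∪ (T ∖ Y).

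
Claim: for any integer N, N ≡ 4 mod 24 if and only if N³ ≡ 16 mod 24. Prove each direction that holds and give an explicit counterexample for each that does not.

[⇒] Suppose N ≡ 4 mod 24. Write N = 24j + 4. Then (24j + 4)³ = 13824j³ + 6912j² + 1152j + 64 = 24(576j³ + 288j² + 48j + 2) + 16, so N³ ≡ 16 (mod 24).

[⇐] This fails: take N = 10. Then 10³ = 1000 ≡ 16 (mod 24), yet 10 ≡ 10 (mod 24), not 4.

Not equivalent: only (⇒) holds.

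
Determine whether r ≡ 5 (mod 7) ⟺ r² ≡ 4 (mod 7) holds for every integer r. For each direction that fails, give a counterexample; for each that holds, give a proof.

Not equivalent: only (⇒) holds.

(⟹) Suppose r ≡ 5 (mod 7). Write r = 7j + 5. Then (7j + 5)² = 49j² + 70j + 25 = 7(7j² + 10j + 3) + 4, so r² ≡ 4 (mod 7).

(⟸) This fails: take r = 2. Then 2² = 4 ≡ 4 (mod 7), yet 2 ≡ 2 (mod 7), not 5.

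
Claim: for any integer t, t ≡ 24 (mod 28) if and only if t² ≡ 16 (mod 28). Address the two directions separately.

(→) Suppose t ≡ 24 (mod 28). Write t = 28j + 24. Then (28j + 24)² = 784j² + 1344j + 576 = 28(28j² + 48j + 20) + 16, so t² ≡ 16 (mod 28).

(←) This fails: take t = 4. Then 4² = 16 ≡ 16 (mod 28), yet 4 ≡ 4 (mod 28), not 24.

Only the forward implication holds.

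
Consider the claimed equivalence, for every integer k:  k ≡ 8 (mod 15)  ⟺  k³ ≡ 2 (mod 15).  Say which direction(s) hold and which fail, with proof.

Equivalent; both directions hold.

[⇒] Suppose k ≡ 8 (mod 15). Write k = 15j + 8. Then (15j + 8)³ = 3375j³ + 5400j² + 2880j + 512 = 15(225j³ + 360j² + 192j + 34) + 2, so k³ ≡ 2 (mod 15).

[⇐] Conversely, suppose k³ ≡ 2 (mod 15). The only residue r in {0, …, 14} with r³ ≡ 2 (mod 15) is r = 8, so k ≡ 8 (mod 15).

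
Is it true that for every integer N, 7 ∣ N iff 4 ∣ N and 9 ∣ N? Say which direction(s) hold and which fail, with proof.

(⟹) This fails: take N = 7. Certainly 7 ∣ 7, but 4 ∤ 7.

(⟸) This fails: take N = 36. Both 4 ∣ 36 and 9 ∣ 36, yet 36 is not a multiple of 7 (since 36 = 5·7 + 1), so 7 ∤ 36.

Neither implication holds.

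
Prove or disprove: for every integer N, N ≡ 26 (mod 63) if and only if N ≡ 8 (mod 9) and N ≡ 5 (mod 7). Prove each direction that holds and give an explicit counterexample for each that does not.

(→) Suppose N ≡ 26 (mod 63); write N = 63j + 26. Since 9 ∣ 63, reducing mod 9 gives N ≡ 26 ≡ 8 (mod 9); since 7 ∣ 63, reducing mod 7 gives N ≡ 26 ≡ 5 (mod 7).

(←) Conversely, if N ≡ 8 (mod 9) and N ≡ 5 (mod 7), then by the Chinese remainder theorem N ≡ 26 (mod 63). This is exactly N ≡ 26 (mod 63).

Both implications hold.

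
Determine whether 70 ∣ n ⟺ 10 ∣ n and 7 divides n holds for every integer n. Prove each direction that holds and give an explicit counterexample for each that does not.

[⇒] If 70 ∣ n, write n = 70q. Since 70 = 7·10, n = 10·(7q), so 10 ∣ n; and since 70 = 10·7, n = 7·(10q), so 7 ∣ n.

[⇐] Suppose 10 ∣ n and 7 ∣ n. Any common multiple of 10 and 7 is a multiple of their lcm; here gcd(10, 7) = 1, so lcm(10, 7) = 10·7 = 70, so 70 ∣ n.

The biconditional holds.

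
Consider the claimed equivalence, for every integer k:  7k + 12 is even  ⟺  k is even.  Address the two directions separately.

Both directions hold.

(⇒) Suppose 7k + 12 is even. Since 7 is odd, 7k and k have the same parity, so 7k + 12 ≡ k + 12 (mod 2). As 12 is even, 7k + 12 is even exactly when k is even. Thus k is even.

(⇐) Conversely, suppose k is even; write k = 2j. Then 7k + 12 = 7·(2j) + 12 = 2·7j + 12, which is even.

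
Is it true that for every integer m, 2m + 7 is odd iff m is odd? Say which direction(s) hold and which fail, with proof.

(→) This fails: take m = 6. Then 2m + 7 = 19, which is odd, yet m = 6 is even, not odd.

(←) Suppose m is odd. Since 2 is even, 2m is even for every m, so 2m + 7 has the same parity as 7, which is odd. Hence 2m + 7 is odd.

The forward direction fails; the converse holds.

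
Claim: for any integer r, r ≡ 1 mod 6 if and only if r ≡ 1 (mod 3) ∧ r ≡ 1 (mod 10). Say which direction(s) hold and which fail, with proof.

Only the reverse direction holds.

(⟸) If r ≡ 1 (mod 3) and r ≡ 1 (mod 10), then by the Chinese remainder theorem r ≡ 1 (mod 30). Since 1 ≡ 1 (mod 6) and 6 ∣ 30, we get r ≡ 1 (mod 6).

(⟹) This fails: r = 7 gives 7 ≡ 1 (mod 6) but 7 ≡ 7 (mod 10), so the conjunction on the right does not hold.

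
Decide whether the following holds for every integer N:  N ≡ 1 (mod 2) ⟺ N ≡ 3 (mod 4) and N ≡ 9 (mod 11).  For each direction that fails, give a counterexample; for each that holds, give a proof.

(⇐) If N ≡ 3 (mod 4) and N ≡ 9 (mod 11), then by the Chinese remainder theorem N ≡ 31 (mod 44). Since 31 ≡ 1 (mod 2) and 2 ∣ 44, we get N ≡ 1 (mod 2).

(⇒) This fails: N = 1 gives 1 ≡ 1 (mod 2) but 1 ≡ 1 (mod 4), so the conjunction on the right does not hold.

(⇒) fails; (⇐) holds.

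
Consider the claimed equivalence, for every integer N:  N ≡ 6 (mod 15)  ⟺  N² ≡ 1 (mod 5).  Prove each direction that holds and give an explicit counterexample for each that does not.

Only the forward direction holds.

(⟸) This fails: take N = 1. Then 1² = 1 ≡ 1 (mod 5), yet 1 ≡ 1 (mod 15), not 6.

(⟹) Suppose N ≡ 6 (mod 15). Then N² ≡ 6² = 36 (mod 15), and since 5 ∣ 15, also N² ≡ 1 (mod 5).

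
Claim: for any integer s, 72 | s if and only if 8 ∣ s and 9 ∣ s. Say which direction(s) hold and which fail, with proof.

[⇒] If 72 ∣ s, write s = 72q. Since 72 = 9·8, s = 8·(9q), so 8 ∣ s; and since 72 = 8·9, s = 9·(8q), so 9 ∣ s.

[⇐] Suppose 8 ∣ s and 9 ∣ s. Any common multiple of 8 and 9 is a multiple of their lcm; here gcd(8, 9) = 1, so lcm(8, 9) = 8·9 = 72, so 72 ∣ s.

Both implications hold.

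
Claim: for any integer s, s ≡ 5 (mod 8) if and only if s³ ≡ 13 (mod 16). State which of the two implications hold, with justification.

(⇒) This fails: take s = 13. Then 13 ≡ 5 (mod 8), but 13³ = 2197 ≡ 5 (mod 16), not 13.

(⇐) Conversely, the residues r modulo 16 with r³ ≡ 13 (mod 16) are exactly {5}, and each is ≡ 5 (mod 8).

Only the converse holds.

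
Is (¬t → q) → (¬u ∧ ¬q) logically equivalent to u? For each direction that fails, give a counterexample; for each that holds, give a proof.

(→) This fails. Under t = F, u = F, q = F, the left side is true but the right side is false.

(←) This fails. Under t = T, u = T, q = F, the left side is false but the right side is true.

Neither implication holds.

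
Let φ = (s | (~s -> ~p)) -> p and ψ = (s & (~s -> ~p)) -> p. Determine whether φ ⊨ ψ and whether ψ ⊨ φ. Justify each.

Not equivalent: only (⇒) holds.

[⇒] Assume the antecedent. If s is true, the antecedent forces (s = T, p = T), and (s & (~s -> ~p)) -> p holds there. If s is false, (s & (~s -> ~p)) -> p reduces to true regardless of the other variables. Either way (s & (~s -> ~p)) -> p holds.

[⇐] This fails. Under s = F, p = F, the left side is false but the right side is true.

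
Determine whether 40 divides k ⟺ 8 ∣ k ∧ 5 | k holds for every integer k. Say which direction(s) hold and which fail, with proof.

Equivalent; both directions hold.

Forward direction. If 40 ∣ k, write k = 40q. Since 40 = 5·8, k = 8·(5q), so 8 ∣ k; and since 40 = 8·5, k = 5·(8q), so 5 ∣ k.

Converse. Suppose 8 ∣ k and 5 ∣ k. Any common multiple of 8 and 5 is a multiple of their lcm; here gcd(8, 5) = 1, so lcm(8, 5) = 8·5 = 40, so 40 ∣ k.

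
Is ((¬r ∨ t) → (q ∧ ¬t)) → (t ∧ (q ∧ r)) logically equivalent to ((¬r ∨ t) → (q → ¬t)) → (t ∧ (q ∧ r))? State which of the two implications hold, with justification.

Not equivalent: only (⇐) holds.

(→) This fails. Under r = F, q = F, t = F, the left side is true but the right side is false.

(←) Assume the antecedent. If r is true, the antecedent forces (r = T, q = T, t = T), and the consequent holds there. If r is false, the antecedent forces (r = F, q = T, t = T), and the consequent holds there. Either way the consequent holds.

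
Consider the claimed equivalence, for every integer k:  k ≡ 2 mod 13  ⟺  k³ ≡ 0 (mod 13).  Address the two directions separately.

Neither direction holds.

Forward direction. This fails: take k = 2. Then 2 ≡ 2 (mod 13), but 2³ = 8 ≡ 8 (mod 13), not 0.

Converse. This fails: take k = 0. Then 0³ = 0 ≡ 0 (mod 13), yet 0 ≡ 0 (mod 13), not 2.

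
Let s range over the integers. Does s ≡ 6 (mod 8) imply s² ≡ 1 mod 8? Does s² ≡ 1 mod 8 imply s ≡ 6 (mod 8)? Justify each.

(→) This fails: take s = 6. Then 6 ≡ 6 (mod 8), but 6² = 36 ≡ 4 (mod 8), not 1.

(←) This fails: take s = 1. Then 1² = 1 ≡ 1 (mod 8), yet 1 ≡ 1 (mod 8), not 6.

Both directions fail.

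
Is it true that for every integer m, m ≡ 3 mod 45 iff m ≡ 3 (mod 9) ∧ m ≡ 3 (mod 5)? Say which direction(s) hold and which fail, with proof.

[⇐] If m ≡ 3 (mod 9) and m ≡ 3 (mod 5), then by the Chinese remainder theorem m ≡ 3 (mod 45). This is exactly m ≡ 3 (mod 45).

[⇒] Suppose m ≡ 3 (mod 45); write m = 45j + 3. Since 9 ∣ 45, reducing mod 9 gives m ≡ 3 (mod 9); since 5 ∣ 45, reducing mod 5 gives m ≡ 3 (mod 5).

The biconditional holds.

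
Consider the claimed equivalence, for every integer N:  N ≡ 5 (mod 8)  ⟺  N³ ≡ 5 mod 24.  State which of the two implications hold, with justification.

(⟸) The residues r modulo 24 with r³ ≡ 5 (mod 24) are exactly {5}, and each is ≡ 5 (mod 8).

(⟹) This fails: take N = 13. Then 13 ≡ 5 (mod 8), but 13³ = 2197 ≡ 13 (mod 24), not 5.

The forward direction fails; the converse holds.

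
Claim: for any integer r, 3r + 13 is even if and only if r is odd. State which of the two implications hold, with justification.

Both directions hold.

(⟹) Suppose 3r + 13 is even. Since 3 is odd, 3r and r have the same parity, so 3r + 13 ≡ r + 13 (mod 2). As 13 is odd, 3r + 13 is even exactly when r is odd. Thus r is odd.

(⟸) Conversely, suppose r is odd; write r = 2j + 1. Then 3r + 13 = 3·(2j + 1) + 13 = 2·3j + 16, which is even.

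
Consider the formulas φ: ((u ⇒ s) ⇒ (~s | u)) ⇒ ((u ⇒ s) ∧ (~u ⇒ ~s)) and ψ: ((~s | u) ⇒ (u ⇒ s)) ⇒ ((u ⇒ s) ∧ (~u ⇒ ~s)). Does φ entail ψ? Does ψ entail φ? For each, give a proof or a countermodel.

(⇒) This fails. Under u = F, s = T, the left side is true but the right side is false.

(⇐) This fails. Under u = T, s = F, the left side is false but the right side is true.

(⇒) fails and (⇐) fails.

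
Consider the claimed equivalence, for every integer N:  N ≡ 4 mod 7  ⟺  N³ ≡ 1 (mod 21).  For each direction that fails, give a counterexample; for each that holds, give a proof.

Neither direction holds.

(⇒) This fails: take N = 11. Then 11 ≡ 4 (mod 7), but 11³ = 1331 ≡ 8 (mod 21), not 1.

(⇐) This fails: take N = 1. Then 1³ = 1 ≡ 1 (mod 21), yet 1 ≡ 1 (mod 7), not 4.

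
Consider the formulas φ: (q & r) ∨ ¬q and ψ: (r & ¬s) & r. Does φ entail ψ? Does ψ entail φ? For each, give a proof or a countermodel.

(⟸) Assume the antecedent. If r is true, (q & r) ∨ ¬q reduces to true regardless of the other variables. If r is false, the antecedent cannot hold. Either way (q & r) ∨ ¬q holds.

(⟹) This fails. Under r = F, s = F, q = F, the left side is true but the right side is false.

Only the converse holds.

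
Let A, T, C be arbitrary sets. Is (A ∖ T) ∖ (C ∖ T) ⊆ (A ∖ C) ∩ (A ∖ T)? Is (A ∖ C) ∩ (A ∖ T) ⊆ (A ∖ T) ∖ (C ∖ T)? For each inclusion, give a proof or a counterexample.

The two sets are equal.

Forward inclusion. Let x ∈ (A ∖ T) ∖ (C ∖ T). Then x ∈ A and x ∉ T, C, from which x ∈ (A ∖ C) ∩ (A ∖ T).

Reverse inclusion. Let x ∈ (A ∖ C) ∩ (A ∖ T). Then x ∈ A and x ∉ T, C, from which x ∈ (A ∖ T) ∖ (C ∖ T).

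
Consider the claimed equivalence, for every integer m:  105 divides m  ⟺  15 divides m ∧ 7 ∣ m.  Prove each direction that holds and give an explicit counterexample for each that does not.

Both directions hold.

(→) If 105 ∣ m, write m = 105q. Since 105 = 7·15, m = 15·(7q), so 15 ∣ m; and since 105 = 15·7, m = 7·(15q), so 7 ∣ m.

(←) Suppose 15 ∣ m and 7 ∣ m. Any common multiple of 15 and 7 is a multiple of their lcm; here gcd(15, 7) = 1, so lcm(15, 7) = 15·7 = 105, so 105 ∣ m.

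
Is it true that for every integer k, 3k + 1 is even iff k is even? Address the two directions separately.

Neither direction holds.

(→) This fails: k = 5 gives 3k + 1 = 16, which is even, but 5 is odd, not even.

(←) This also fails: k = 0 is even, but 3k + 1 = 1 is odd, not even.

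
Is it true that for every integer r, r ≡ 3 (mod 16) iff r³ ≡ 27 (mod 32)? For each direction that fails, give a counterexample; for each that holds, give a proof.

The forward direction fails; the converse holds.

[⇒] This fails: take r = 19. Then 19 ≡ 3 (mod 16), but 19³ = 6859 ≡ 11 (mod 32), not 27.

[⇐] Conversely, the residues r modulo 32 with r³ ≡ 27 (mod 32) are exactly {3}, and each is ≡ 3 (mod 16).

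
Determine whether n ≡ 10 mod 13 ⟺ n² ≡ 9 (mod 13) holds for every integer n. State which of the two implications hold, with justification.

Only the forward direction holds.

(←) This fails: take n = 3. Then 3² = 9 ≡ 9 (mod 13), yet 3 ≡ 3 (mod 13), not 10.

(→) Suppose n ≡ 10 mod 13. Write n = 13j + 10. Then (13j + 10)² = 169j² + 260j + 100 = 13(13j² + 20j + 7) + 9, so n² ≡ 9 (mod 13).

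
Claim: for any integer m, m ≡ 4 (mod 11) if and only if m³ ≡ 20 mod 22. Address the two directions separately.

Only the converse holds.

(⇒) This fails: take m = 15. Then 15 ≡ 4 (mod 11), but 15³ = 3375 ≡ 9 (mod 22), not 20.

(⇐) Conversely, the residues r modulo 22 with r³ ≡ 20 (mod 22) are exactly {4}, and each is ≡ 4 (mod 11).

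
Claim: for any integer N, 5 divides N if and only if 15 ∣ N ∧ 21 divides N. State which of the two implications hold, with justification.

Forward direction. This fails: take N = 5. Certainly 5 ∣ 5, but 15 ∤ 5.

Converse. Suppose 15 ∣ N and 21 ∣ N. Any common multiple of 15 and 21 is a multiple of their lcm; here lcm(15, 21) = 15·21/gcd(15, 21) = 315/3 = 105, so 105 ∣ N. Since 5 ∣ 105, it follows that 5 ∣ N.

Not equivalent: only (⇐) holds.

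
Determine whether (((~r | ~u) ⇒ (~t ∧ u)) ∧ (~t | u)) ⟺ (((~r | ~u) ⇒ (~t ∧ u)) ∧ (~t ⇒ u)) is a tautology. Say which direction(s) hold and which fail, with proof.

(⟸) Assume the antecedent. If r is true, the antecedent forces (r = T, t = F, u = T) or (r = T, t = T, u = T), and the consequent holds there. If r is false, the antecedent forces (r = F, t = F, u = T), and the consequent holds there. Either way the consequent holds.

(⟹) Assume the antecedent. If r is true, the antecedent forces (r = T, t = F, u = T) or (r = T, t = T, u = T), and the consequent holds there. If r is false, the antecedent forces (r = F, t = F, u = T), and the consequent holds there. Either way the consequent holds.

The biconditional holds.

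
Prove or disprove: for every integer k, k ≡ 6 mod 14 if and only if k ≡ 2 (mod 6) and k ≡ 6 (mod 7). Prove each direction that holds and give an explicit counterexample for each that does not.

(⟹) This fails: k = 34 gives 34 ≡ 6 (mod 14) but 34 ≡ 4 (mod 6), so the conjunction on the right does not hold.

(⟸) Conversely, if k ≡ 2 (mod 6) and k ≡ 6 (mod 7), then by the Chinese remainder theorem k ≡ 20 (mod 42). Since 20 ≡ 6 (mod 14) and 14 ∣ 42, we get k ≡ 6 (mod 14).

Not equivalent: only (⇐) holds.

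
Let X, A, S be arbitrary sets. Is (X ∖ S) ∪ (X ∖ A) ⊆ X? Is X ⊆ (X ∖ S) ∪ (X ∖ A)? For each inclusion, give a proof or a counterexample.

(⊇) This inclusion fails. Take X = {1}, A = {1}, S = {1}; then 1 ∈ X but 1 ∉ (X ∖ S) ∪ (X ∖ A).

(⊆) Let x ∈ (X ∖ S) ∪ (X ∖ A). Then either x ∈ X and x ∉ A, S; or x ∈ X ∩ A and x ∉ S; or x ∈ X ∩ S and x ∉ A. In each case x ∈ X, so (X ∖ S) ∪ (X ∖ A) ⊆ X.

Only the forward inclusion holds.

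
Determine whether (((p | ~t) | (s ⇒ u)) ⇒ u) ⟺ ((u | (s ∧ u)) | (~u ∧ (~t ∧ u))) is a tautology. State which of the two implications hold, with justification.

Only the converse holds.

(⇒) This fails. Under u = F, t = T, s = T, p = F, the left side is true but the right side is false.

(⇐) Assume the antecedent. If u is true, ((p | ~t) | (s ⇒ u)) ⇒ u reduces to true regardless of the other variables. If u is false, the antecedent cannot hold. Either way ((p | ~t) | (s ⇒ u)) ⇒ u holds.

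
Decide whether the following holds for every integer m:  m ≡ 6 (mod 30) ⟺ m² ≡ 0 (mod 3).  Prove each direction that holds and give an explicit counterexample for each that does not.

[⇒] Suppose m ≡ 6 (mod 30). Then m² ≡ 6² = 36 (mod 30), and since 3 ∣ 30, also m² ≡ 0 (mod 3).

[⇐] This fails: take m = 0. Then 0² = 0 ≡ 0 (mod 3), yet 0 ≡ 0 (mod 30), not 6.

Only the forward implication holds.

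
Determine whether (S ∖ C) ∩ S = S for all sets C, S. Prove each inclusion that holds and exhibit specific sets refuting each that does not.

(⊇) This inclusion fails. Take C = {1}, S = {1}; then 1 ∈ S but 1 ∉ (S ∖ C) ∩ S.

(⊆) Let x ∈ (S ∖ C) ∩ S. Then x ∈ S and x ∉ C, from which x ∈ S.

Only the forward inclusion holds.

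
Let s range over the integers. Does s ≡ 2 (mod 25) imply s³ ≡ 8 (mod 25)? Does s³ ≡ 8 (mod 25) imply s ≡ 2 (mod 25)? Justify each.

Forward direction. Suppose s ≡ 2 (mod 25). Write s = 25j + 2. Then (25j + 2)³ = 15625j³ + 3750j² + 300j + 8 = 25(625j³ + 150j² + 12j) + 8, so s³ ≡ 8 (mod 25).

Converse. Suppose s³ ≡ 8 (mod 25). The only residue r in {0, …, 24} with r³ ≡ 8 (mod 25) is r = 2, so s ≡ 2 (mod 25).

Both directions hold.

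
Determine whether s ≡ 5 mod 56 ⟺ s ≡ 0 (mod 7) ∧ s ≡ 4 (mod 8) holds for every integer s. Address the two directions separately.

Neither implication holds.

(⇒) This fails: s = 5 gives 5 ≡ 5 (mod 56) but 5 ≡ 5 (mod 7), so the conjunction on the right does not hold.

(⇐) This fails: s = 28 satisfies both congruences on the right (28 ≡ 0 mod 7 and 28 ≡ 4 mod 8) yet 28 ≡ 28 (mod 56), not 5.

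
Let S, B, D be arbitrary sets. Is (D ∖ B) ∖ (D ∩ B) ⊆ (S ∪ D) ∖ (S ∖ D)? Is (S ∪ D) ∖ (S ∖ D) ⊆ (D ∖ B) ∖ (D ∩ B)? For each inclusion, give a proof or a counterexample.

(⟸) This inclusion fails. Take S = ∅, B = {1}, D = {1}; then 1 ∈ (S ∪ D) ∖ (S ∖ D) but 1 ∉ (D ∖ B) ∖ (D ∩ B).

(⟹) Let x ∈ (D ∖ B) ∖ (D ∩ B). Then either x ∈ D and x ∉ S, B; or x ∈ S ∩ D and x ∉ B. In each case x ∈ (S ∪ D) ∖ (S ∖ D), so (D ∖ B) ∖ (D ∩ B) ⊆ (S ∪ D) ∖ (S ∖ D).

The sets are not equal: only the forward inclusion holds.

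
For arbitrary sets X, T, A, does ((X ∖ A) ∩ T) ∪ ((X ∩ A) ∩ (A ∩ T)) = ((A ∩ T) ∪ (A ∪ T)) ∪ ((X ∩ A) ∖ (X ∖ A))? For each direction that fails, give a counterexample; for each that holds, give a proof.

(⟹) Let x ∈ ((X ∖ A) ∩ T) ∪ ((X ∩ A) ∩ (A ∩ T)). Then either x ∈ X ∩ T and x ∉ A; or x ∈ X ∩ T ∩ A. In each case x ∈ ((A ∩ T) ∪ (A ∪ T)) ∪ ((X ∩ A) ∖ (X ∖ A)), so ((X ∖ A) ∩ T) ∪ ((X ∩ A) ∩ (A ∩ T)) ⊆ ((A ∩ T) ∪ (A ∪ T)) ∪ ((X ∩ A) ∖ (X ∖ A)).

(⟸) This inclusion fails. Take X = ∅, T = {1}, A = ∅; then 1 ∈ ((A ∩ T) ∪ (A ∪ T)) ∪ ((X ∩ A) ∖ (X ∖ A)) but 1 ∉ ((X ∖ A) ∩ T) ∪ ((X ∩ A) ∩ (A ∩ T)).

(⊆) holds; (⊇) fails.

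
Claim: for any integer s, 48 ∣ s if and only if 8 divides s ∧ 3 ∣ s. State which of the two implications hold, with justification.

Only the forward direction holds.

(⇒) If 48 ∣ s, write s = 48q. Since 48 = 6·8, s = 8·(6q), so 8 ∣ s; and since 48 = 16·3, s = 3·(16q), so 3 ∣ s.

(⇐) This fails: take s = 24. Both 8 ∣ 24 and 3 ∣ 24, yet 24 is not a multiple of 48 (since 24 = 0·48 + 24), so 48 ∤ 24.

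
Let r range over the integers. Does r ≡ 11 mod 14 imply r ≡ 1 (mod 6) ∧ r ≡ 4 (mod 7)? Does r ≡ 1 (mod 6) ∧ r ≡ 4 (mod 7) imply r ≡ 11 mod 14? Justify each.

Not equivalent: only (⇐) holds.

[⇒] This fails: r = 11 gives 11 ≡ 11 (mod 14) but 11 ≡ 5 (mod 6), so the conjunction on the right does not hold.

[⇐] Conversely, if r ≡ 1 (mod 6) and r ≡ 4 (mod 7), then by the Chinese remainder theorem r ≡ 25 (mod 42). Since 25 ≡ 11 (mod 14) and 14 ∣ 42, we get r ≡ 11 (mod 14).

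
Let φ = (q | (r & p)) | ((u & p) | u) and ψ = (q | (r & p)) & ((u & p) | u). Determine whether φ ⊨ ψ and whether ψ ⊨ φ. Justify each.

Only the reverse direction holds.

Converse. Assume the antecedent. If u is true, (q | (r & p)) | ((u & p) | u) reduces to true regardless of the other variables. If u is false, the antecedent cannot hold. Either way (q | (r & p)) | ((u & p) | u) holds.

Forward direction. This fails. Under u = T, p = F, r = F, q = F, the left side is true but the right side is false.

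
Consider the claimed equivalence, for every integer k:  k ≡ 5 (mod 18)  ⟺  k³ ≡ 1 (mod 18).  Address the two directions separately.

Neither implication holds.

(⟹) This fails: take k = 5. Then 5 ≡ 5 (mod 18), but 5³ = 125 ≡ 17 (mod 18), not 1.

(⟸) This fails: take k = 1. Then 1³ = 1 ≡ 1 (mod 18), yet 1 ≡ 1 (mod 18), not 5.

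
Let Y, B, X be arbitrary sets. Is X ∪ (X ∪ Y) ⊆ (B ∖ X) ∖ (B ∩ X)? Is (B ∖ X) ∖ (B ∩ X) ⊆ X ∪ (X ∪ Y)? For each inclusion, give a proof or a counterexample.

(⊆) fails and (⊇) fails.

(⟹) This inclusion fails. Take Y = {1}, B = ∅, X = ∅; then 1 ∈ X ∪ (X ∪ Y) but 1 ∉ (B ∖ X) ∖ (B ∩ X).

(⟸) This inclusion fails. Take Y = ∅, B = {1}, X = ∅; then 1 ∈ (B ∖ X) ∖ (B ∩ X) but 1 ∉ X ∪ (X ∪ Y).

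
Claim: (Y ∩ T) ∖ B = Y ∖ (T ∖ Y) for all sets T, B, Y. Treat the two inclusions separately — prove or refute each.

Forward inclusion. Let x ∈ (Y ∩ T) ∖ B. Then x ∈ T ∩ Y and x ∉ B, from which x ∈ Y ∖ (T ∖ Y).

Reverse inclusion. This inclusion fails. Take T = ∅, B = ∅, Y = {1}; then 1 ∈ Y ∖ (T ∖ Y) but 1 ∉ (Y ∩ T) ∖ B.

(⊆) holds; (⊇) fails.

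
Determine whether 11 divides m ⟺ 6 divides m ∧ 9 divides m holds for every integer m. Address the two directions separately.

Neither implication holds.

[⇒] This fails: take m = 11. Certainly 11 ∣ 11, but 6 ∤ 11.

[⇐] This fails: take m = 18. Both 6 ∣ 18 and 9 ∣ 18, yet 18 is not a multiple of 11 (since 18 = 1·11 + 7), so 11 ∤ 18.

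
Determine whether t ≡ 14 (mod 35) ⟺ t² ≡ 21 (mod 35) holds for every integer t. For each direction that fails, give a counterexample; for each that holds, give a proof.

Forward direction. Suppose t ≡ 14 (mod 35). Write t = 35j + 14. Then (35j + 14)² = 1225j² + 980j + 196 = 35(35j² + 28j + 5) + 21, so t² ≡ 21 (mod 35).

Converse. This fails: take t = 21. Then 21² = 441 ≡ 21 (mod 35), yet 21 ≡ 21 (mod 35), not 14.

Only the forward implication holds.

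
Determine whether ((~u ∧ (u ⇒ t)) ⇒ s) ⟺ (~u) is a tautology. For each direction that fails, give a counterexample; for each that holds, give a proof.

[⇒] This fails. Under t = F, u = T, s = F, the left side is true but the right side is false.

[⇐] This fails. Under t = F, u = F, s = F, the left side is false but the right side is true.

Neither direction holds.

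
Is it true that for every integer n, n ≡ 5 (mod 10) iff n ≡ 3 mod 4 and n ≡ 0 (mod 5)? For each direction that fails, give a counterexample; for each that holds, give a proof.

(⟹) This fails: n = 5 gives 5 ≡ 5 (mod 10) but 5 ≡ 1 (mod 4), so the conjunction on the right does not hold.

(⟸) Conversely, if n ≡ 3 (mod 4) and n ≡ 0 (mod 5), then by the Chinese remainder theorem n ≡ 15 (mod 20). Since 15 ≡ 5 (mod 10) and 10 ∣ 20, we get n ≡ 5 (mod 10).

Only the reverse direction holds.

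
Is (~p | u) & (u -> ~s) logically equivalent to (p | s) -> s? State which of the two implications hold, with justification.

Both directions fail.

(⟹) This fails. Under u = T, p = T, s = F, the left side is true but the right side is false.

(⟸) This fails. Under u = T, p = F, s = T, the left side is false but the right side is true.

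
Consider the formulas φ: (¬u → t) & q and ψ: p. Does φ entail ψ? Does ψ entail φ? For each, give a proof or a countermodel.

Both directions fail.

(⟹) This fails. Under q = T, u = T, t = F, p = F, the left side is true but the right side is false.

(⟸) This fails. Under q = F, u = F, t = F, p = T, the left side is false but the right side is true.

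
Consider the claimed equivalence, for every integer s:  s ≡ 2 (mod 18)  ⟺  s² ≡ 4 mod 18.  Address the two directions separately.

(⟹) Suppose s ≡ 2 (mod 18). Write s = 18j + 2. Then (18j + 2)² = 324j² + 72j + 4 = 18(18j² + 4j) + 4, so s² ≡ 4 (mod 18).

(⟸) This fails: take s = 16. Then 16² = 256 ≡ 4 (mod 18), yet 16 ≡ 16 (mod 18), not 2.

Only the forward implication holds.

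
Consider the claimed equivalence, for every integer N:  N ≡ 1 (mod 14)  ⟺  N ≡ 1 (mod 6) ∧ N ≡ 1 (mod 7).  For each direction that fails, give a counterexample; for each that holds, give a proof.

The forward direction fails; the converse holds.

(⇐) If N ≡ 1 (mod 6) and N ≡ 1 (mod 7), then by the Chinese remainder theorem N ≡ 1 (mod 42). Since 1 ≡ 1 (mod 14) and 14 ∣ 42, we get N ≡ 1 (mod 14).

(⇒) This fails: N = 29 gives 29 ≡ 1 (mod 14) but 29 ≡ 5 (mod 6), so the conjunction on the right does not hold.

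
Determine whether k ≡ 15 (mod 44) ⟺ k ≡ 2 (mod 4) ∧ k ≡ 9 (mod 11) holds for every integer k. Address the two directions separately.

Forward direction. This fails: k = 15 gives 15 ≡ 15 (mod 44) but 15 ≡ 3 (mod 4), so the conjunction on the right does not hold.

Converse. This fails: k = 42 satisfies both congruences on the right (42 ≡ 2 mod 4 and 42 ≡ 9 mod 11) yet 42 ≡ 42 (mod 44), not 15.

(⇒) fails and (⇐) fails.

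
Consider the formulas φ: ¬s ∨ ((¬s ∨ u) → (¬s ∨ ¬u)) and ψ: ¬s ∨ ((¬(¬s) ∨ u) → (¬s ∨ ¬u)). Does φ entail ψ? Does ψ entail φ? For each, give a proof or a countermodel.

(→) Assume the antecedent. If u is true, the antecedent forces (u = T, s = F), and ¬s ∨ ((¬(¬s) ∨ u) → (¬s ∨ ¬u)) holds there. If u is false, ¬s ∨ ((¬(¬s) ∨ u) → (¬s ∨ ¬u)) reduces to true regardless of the other variables. Either way ¬s ∨ ((¬(¬s) ∨ u) → (¬s ∨ ¬u)) holds.

(←) Assume the antecedent. If u is true, the antecedent forces (u = T, s = F), and ¬s ∨ ((¬s ∨ u) → (¬s ∨ ¬u)) holds there. If u is false, ¬s ∨ ((¬s ∨ u) → (¬s ∨ ¬u)) reduces to true regardless of the other variables. Either way ¬s ∨ ((¬s ∨ u) → (¬s ∨ ¬u)) holds.

Both directions hold.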